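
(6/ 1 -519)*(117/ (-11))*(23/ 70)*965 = 266433219/ 154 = 1730085.84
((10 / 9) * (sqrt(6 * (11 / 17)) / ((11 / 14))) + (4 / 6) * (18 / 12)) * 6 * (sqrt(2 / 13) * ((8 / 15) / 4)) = 4 * sqrt(26) / 65 + 224 * sqrt(7293) / 21879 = 1.19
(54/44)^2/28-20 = -270311/13552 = -19.95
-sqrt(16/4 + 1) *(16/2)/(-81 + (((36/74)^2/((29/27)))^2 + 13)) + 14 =3152338802 *sqrt(5)/26775747941 + 14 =14.26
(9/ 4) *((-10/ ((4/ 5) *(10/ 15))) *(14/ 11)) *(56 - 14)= -99225/ 44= -2255.11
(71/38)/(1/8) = 284/19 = 14.95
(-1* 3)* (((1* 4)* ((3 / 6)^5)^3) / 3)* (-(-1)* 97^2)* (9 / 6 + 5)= -122317 / 16384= -7.47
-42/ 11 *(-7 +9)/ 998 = -42/ 5489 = -0.01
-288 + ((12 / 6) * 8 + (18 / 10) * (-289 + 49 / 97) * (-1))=119936 / 485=247.29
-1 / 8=-0.12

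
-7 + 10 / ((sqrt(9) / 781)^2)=6099547 / 9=677727.44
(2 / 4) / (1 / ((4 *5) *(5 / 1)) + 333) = 50 / 33301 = 0.00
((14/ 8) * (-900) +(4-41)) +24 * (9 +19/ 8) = -1339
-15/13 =-1.15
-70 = -70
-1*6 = -6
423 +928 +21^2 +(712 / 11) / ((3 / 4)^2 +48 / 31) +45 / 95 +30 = 405509047 / 218823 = 1853.14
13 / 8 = 1.62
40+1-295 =-254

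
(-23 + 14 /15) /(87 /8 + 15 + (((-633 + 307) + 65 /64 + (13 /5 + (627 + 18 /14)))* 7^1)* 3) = -21184 /6191811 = -0.00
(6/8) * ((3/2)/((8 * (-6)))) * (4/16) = -3/512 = -0.01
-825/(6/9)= -2475/2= -1237.50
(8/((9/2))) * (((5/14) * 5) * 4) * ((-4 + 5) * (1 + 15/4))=3800/63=60.32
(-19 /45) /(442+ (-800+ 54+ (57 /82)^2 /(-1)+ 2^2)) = 127756 /90920205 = 0.00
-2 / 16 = -1 / 8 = -0.12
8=8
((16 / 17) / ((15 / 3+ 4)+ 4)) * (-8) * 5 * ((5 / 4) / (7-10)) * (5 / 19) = 4000 / 12597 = 0.32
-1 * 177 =-177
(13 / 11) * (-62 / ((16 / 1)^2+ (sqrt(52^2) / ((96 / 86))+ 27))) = -9672 / 43505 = -0.22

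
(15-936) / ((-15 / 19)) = 5833 / 5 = 1166.60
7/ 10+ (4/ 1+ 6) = 107/ 10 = 10.70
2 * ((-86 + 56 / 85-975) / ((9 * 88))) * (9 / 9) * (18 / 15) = -30043 / 9350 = -3.21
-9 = -9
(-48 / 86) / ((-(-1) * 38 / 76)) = -48 / 43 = -1.12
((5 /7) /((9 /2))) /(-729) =-10 /45927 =-0.00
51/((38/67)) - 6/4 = 1680/19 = 88.42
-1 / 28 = -0.04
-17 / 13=-1.31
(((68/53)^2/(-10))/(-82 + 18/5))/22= 289/3028102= 0.00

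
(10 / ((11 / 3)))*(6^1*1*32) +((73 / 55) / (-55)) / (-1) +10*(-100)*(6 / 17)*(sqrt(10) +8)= -118270759 / 51425- 6000*sqrt(10) / 17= -3415.97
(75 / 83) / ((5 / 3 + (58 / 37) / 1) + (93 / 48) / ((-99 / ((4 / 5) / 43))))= 236263500 / 845543659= 0.28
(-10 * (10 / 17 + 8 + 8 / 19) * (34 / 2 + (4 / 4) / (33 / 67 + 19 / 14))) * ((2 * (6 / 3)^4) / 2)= -2833920960 / 112081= -25284.58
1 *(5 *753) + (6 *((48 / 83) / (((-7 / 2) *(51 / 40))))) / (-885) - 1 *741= 1762215344 / 582743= 3024.00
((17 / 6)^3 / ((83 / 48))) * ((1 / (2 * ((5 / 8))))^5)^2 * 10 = 20606615552 / 1458984375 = 14.12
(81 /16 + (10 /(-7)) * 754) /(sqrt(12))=-120073 * sqrt(3) /672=-309.48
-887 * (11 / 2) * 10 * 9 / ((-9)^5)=48785 / 6561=7.44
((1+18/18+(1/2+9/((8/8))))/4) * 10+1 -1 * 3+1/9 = 967/36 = 26.86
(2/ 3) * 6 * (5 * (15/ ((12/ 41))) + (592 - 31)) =3269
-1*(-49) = 49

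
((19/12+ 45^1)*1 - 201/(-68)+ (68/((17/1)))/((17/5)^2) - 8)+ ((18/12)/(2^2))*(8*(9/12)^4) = 9507193/221952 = 42.83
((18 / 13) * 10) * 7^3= 61740 / 13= 4749.23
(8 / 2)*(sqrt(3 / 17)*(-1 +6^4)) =5180*sqrt(51) / 17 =2176.04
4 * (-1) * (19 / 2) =-38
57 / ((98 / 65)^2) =240825 / 9604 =25.08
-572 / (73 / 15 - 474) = 1.22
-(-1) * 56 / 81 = 56 / 81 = 0.69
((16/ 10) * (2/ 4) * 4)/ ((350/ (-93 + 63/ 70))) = -3684/ 4375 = -0.84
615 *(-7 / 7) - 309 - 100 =-1024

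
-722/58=-361/29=-12.45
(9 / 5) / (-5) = -9 / 25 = -0.36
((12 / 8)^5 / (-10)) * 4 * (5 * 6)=-729 / 8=-91.12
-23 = -23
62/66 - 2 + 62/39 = 227/429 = 0.53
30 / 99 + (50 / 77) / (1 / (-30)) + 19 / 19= -4199 / 231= -18.18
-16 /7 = -2.29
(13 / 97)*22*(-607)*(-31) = 5381662 / 97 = 55481.05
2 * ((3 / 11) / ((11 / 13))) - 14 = -1616 / 121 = -13.36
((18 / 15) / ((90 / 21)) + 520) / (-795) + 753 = 14952868 / 19875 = 752.35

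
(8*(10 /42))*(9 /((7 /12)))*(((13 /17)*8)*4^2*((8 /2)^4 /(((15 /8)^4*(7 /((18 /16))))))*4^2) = 111669149696 /728875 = 153207.55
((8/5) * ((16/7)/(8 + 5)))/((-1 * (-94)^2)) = -32/1005095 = -0.00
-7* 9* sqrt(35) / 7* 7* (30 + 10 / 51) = -32340* sqrt(35) / 17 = -11254.47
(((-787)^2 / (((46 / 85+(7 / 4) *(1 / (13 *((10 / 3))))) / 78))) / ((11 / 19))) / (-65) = -124835060688 / 56551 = -2207477.51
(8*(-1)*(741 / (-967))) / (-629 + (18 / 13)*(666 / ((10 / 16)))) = 385320 / 53203373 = 0.01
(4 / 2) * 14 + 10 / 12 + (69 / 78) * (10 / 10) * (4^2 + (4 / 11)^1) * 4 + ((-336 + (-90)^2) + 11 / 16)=53892167 / 6864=7851.42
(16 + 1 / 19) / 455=61 / 1729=0.04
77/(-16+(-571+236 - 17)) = -77/368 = -0.21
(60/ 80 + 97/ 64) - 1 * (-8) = 657/ 64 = 10.27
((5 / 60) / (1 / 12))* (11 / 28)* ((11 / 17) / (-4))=-0.06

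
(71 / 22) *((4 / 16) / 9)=71 / 792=0.09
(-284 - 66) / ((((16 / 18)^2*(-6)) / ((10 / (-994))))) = -3375 / 4544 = -0.74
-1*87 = -87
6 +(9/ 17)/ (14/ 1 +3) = 1743/ 289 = 6.03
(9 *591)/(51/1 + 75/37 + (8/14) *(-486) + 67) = -1377621/40841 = -33.73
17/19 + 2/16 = 155/152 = 1.02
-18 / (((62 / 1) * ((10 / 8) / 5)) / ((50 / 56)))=-1.04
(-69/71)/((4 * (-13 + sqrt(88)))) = 23 * sqrt(22)/3834 + 299/7668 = 0.07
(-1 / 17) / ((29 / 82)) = -82 / 493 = -0.17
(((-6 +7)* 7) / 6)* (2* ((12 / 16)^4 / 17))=189 / 4352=0.04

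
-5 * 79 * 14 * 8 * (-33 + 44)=-486640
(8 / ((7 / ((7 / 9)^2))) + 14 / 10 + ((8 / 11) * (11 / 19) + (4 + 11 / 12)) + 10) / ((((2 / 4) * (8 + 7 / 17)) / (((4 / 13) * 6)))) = 36479756 / 4768335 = 7.65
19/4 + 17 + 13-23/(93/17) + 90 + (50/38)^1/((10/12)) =122.12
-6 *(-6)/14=18/7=2.57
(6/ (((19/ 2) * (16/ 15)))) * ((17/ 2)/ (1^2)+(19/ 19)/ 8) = 3105/ 608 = 5.11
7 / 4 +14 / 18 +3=199 / 36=5.53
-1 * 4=-4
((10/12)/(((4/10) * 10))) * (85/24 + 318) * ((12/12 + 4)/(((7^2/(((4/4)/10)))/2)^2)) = 7717/1382976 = 0.01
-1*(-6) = 6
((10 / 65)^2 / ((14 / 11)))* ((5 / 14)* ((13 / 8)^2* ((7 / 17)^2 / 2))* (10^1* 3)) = 825 / 18496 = 0.04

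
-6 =-6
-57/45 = -19/15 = -1.27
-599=-599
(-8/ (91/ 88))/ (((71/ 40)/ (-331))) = 9320960/ 6461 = 1442.65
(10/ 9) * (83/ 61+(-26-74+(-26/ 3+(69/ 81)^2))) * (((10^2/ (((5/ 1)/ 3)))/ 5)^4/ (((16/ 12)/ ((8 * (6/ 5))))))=-9706541056/ 549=-17680402.65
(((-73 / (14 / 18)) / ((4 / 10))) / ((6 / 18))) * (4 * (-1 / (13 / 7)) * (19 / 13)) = 374490 / 169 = 2215.92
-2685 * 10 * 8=-214800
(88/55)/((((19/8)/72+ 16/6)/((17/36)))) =2176/7775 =0.28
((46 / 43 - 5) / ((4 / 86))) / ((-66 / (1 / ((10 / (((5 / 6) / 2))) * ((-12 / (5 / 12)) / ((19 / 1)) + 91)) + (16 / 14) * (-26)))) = -7171739263 / 188518176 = -38.04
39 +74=113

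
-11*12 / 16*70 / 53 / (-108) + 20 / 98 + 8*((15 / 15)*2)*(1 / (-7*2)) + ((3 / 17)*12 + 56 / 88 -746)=-744.08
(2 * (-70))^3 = -2744000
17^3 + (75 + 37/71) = 354185/71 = 4988.52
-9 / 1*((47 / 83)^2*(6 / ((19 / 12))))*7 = -10020024 / 130891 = -76.55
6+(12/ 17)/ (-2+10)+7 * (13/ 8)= 17.46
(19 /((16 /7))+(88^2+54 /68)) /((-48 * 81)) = -2108845 /1057536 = -1.99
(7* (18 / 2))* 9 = 567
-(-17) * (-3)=-51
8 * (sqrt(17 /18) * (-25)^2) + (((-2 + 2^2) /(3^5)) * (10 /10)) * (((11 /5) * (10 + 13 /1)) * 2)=1012 /1215 + 2500 * sqrt(34) /3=4859.96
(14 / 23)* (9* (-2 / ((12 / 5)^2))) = -175 / 92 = -1.90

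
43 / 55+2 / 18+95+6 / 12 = 95429 / 990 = 96.39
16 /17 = 0.94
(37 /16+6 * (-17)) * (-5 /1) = 7975 /16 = 498.44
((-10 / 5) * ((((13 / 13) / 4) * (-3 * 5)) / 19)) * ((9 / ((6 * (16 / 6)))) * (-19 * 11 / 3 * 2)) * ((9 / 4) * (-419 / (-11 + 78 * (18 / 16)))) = 1866645 / 4912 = 380.02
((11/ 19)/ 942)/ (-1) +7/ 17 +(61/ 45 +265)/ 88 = 345193693/ 100407780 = 3.44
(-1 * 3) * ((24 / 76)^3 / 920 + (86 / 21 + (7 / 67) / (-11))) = -49879237354 / 4069341815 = -12.26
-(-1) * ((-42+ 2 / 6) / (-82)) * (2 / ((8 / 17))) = 2125 / 984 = 2.16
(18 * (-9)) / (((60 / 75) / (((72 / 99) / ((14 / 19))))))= -15390 / 77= -199.87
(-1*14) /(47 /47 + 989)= -7 /495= -0.01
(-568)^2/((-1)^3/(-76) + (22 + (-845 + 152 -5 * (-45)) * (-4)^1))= 24519424/143945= 170.34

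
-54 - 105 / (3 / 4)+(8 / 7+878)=4796 / 7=685.14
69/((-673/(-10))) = 1.03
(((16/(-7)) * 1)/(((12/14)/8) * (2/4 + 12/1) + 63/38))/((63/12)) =-0.15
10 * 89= 890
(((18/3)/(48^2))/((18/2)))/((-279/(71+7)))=-0.00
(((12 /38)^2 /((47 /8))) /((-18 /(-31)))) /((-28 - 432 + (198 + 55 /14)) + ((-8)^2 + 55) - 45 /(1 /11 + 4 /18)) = -215264 /2082309009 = -0.00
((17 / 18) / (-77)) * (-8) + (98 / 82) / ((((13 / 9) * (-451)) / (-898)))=26435138 / 15144129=1.75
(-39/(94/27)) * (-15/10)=3159/188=16.80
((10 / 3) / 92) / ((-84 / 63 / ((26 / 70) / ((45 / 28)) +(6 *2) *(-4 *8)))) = 21587 / 2070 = 10.43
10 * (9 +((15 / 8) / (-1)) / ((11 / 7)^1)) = 3435 / 44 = 78.07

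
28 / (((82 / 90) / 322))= 405720 / 41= 9895.61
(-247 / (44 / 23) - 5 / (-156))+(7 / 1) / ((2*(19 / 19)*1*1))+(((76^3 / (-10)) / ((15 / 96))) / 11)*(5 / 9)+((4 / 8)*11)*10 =-183522401 / 12870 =-14259.70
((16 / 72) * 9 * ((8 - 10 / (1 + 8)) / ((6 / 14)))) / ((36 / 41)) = 8897 / 243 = 36.61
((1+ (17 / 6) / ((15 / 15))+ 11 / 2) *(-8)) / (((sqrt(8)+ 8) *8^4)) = -0.00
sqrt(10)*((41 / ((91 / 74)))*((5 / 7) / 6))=7585*sqrt(10) / 1911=12.55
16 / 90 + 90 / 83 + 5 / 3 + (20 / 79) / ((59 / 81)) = 57037379 / 17408835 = 3.28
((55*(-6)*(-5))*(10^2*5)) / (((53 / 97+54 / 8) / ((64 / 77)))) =1862400000 / 19817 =93979.92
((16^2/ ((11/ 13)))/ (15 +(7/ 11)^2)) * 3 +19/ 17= 237803/ 3961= 60.04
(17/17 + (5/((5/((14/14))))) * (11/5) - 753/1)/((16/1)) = -3749/80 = -46.86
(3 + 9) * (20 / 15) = 16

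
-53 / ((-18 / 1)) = 53 / 18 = 2.94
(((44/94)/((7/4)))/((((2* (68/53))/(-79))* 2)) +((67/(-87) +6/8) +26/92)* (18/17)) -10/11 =-194860136/41035841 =-4.75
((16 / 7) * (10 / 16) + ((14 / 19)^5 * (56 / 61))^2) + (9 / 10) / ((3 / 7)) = 5698480475543879207 / 1596958828169426470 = 3.57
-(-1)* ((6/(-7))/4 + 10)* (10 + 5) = 2055/14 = 146.79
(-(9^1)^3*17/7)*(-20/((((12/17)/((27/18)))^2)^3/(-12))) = -4487053389255/114688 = -39124000.67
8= 8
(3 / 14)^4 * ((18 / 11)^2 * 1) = 0.01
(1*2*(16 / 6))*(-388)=-6208 / 3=-2069.33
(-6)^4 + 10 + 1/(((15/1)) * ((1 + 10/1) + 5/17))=3761297/2880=1306.01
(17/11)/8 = 17/88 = 0.19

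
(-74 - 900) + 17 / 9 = -8749 / 9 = -972.11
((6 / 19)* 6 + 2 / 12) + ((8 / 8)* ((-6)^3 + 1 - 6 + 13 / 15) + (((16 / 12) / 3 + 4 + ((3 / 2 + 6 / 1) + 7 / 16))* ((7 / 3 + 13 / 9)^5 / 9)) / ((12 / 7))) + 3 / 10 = 217961480729 / 545258466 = 399.74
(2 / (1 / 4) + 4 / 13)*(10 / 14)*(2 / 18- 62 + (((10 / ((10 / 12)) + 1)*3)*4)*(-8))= -707340 / 91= -7772.97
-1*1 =-1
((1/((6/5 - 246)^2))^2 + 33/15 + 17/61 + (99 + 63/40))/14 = 70548705837620897/9584148766187520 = 7.36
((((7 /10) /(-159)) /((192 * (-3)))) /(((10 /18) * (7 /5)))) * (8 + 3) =11 /101760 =0.00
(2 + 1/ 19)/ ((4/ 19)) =39/ 4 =9.75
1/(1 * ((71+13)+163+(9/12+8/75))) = 300/74357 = 0.00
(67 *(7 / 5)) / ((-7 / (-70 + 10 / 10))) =4623 / 5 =924.60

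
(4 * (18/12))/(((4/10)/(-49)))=-735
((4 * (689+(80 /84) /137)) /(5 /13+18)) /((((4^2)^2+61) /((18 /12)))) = 51539098 /72656717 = 0.71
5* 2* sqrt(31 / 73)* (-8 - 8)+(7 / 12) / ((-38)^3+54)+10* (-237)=-2474.27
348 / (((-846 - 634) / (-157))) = 13659 / 370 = 36.92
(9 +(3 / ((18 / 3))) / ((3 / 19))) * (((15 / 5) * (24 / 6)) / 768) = 73 / 384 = 0.19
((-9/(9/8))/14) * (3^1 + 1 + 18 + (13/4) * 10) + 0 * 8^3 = -218/7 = -31.14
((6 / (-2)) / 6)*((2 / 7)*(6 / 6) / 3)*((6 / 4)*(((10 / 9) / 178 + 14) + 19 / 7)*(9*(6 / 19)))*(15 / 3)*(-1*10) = 14062800 / 82859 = 169.72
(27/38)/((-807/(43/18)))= -43/20444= -0.00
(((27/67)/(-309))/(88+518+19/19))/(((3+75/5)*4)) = -1/33511256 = -0.00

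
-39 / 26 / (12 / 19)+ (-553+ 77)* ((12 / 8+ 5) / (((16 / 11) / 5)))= -10638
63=63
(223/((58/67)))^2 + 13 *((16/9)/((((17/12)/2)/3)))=3800566873/57188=66457.42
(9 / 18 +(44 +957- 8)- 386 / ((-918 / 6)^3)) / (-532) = -7116594271 / 3810797928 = -1.87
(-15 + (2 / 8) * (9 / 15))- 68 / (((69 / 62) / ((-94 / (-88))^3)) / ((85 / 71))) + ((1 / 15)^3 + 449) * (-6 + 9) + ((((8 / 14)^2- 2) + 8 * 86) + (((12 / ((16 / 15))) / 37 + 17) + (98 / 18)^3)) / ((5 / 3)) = 1687233854459971759 / 957565119357000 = 1762.00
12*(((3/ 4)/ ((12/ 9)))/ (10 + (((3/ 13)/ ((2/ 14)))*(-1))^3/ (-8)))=118638/ 185021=0.64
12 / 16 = 3 / 4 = 0.75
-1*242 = -242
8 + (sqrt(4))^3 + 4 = 20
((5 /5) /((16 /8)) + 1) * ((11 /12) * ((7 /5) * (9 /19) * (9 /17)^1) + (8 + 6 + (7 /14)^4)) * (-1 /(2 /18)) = -10035657 /51680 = -194.19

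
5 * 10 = 50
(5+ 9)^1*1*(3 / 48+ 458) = 6412.88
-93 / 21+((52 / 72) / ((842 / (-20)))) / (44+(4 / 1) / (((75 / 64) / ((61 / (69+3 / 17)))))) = -520360143 / 117490996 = -4.43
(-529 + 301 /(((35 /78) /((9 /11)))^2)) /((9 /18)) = 19977994 /21175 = 943.47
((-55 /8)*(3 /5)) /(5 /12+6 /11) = -1089 /254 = -4.29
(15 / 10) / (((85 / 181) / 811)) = 2590.43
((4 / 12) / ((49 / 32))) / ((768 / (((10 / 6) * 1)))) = 5 / 10584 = 0.00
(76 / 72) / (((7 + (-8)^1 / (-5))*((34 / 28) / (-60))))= -13300 / 2193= -6.06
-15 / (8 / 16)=-30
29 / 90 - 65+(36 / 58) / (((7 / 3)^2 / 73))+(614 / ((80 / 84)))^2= 531487480291 / 1278900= 415581.73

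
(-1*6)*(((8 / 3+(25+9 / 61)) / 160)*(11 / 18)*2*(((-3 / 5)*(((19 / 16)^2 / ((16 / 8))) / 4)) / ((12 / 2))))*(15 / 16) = 2021239 / 95944704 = 0.02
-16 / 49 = -0.33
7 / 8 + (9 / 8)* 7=35 / 4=8.75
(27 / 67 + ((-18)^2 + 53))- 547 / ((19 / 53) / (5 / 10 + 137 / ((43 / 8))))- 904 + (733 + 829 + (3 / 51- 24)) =-71918916145 / 1861126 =-38642.69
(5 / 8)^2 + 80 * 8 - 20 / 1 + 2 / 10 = 198589 / 320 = 620.59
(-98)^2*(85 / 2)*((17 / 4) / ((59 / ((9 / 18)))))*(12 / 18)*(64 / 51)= 6530720 / 531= 12298.91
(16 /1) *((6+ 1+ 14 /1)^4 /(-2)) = -1555848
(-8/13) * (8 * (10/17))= -640/221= -2.90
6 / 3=2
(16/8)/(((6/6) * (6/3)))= 1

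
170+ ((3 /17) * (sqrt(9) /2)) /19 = 109829 /646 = 170.01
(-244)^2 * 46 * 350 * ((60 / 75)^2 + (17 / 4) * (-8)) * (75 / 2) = -1199120529600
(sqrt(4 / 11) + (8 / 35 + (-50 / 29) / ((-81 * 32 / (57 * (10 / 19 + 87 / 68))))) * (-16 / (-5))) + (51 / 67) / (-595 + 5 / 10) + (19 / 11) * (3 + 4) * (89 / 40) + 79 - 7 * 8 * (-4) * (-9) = -1075052745849847 / 563105881800 + 2 * sqrt(11) / 11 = -1908.55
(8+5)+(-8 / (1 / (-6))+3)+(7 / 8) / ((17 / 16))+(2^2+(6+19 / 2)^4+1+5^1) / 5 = 15790737 / 1360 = 11610.84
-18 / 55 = -0.33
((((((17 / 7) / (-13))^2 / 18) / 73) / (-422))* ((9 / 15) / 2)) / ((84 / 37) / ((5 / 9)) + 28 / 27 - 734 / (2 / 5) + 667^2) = -96237 / 2258266872082097968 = -0.00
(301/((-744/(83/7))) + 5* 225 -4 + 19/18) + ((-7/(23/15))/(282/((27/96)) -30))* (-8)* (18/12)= 83686014077/74899224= 1117.31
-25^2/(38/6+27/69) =-43125/464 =-92.94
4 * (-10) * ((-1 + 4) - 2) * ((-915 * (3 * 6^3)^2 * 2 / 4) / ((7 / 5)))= 38421216000 / 7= 5488745142.86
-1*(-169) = 169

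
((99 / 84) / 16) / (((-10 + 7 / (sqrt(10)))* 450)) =-11 / 639072 - 11* sqrt(10) / 9129600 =-0.00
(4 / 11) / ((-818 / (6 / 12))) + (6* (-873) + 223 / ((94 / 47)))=-46128249 / 8998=-5126.50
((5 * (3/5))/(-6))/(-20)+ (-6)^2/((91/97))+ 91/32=600489/14560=41.24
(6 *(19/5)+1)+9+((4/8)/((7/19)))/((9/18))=1243/35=35.51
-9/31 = -0.29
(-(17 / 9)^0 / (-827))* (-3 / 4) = -3 / 3308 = -0.00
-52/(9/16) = -832/9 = -92.44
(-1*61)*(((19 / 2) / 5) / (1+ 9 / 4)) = -2318 / 65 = -35.66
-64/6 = -32/3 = -10.67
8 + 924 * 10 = 9248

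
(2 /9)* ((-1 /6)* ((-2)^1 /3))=2 /81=0.02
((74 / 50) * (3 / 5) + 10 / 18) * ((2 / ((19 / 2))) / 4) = 1624 / 21375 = 0.08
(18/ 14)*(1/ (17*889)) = 9/ 105791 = 0.00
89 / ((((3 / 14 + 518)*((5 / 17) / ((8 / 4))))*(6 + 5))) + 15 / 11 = 586489 / 399025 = 1.47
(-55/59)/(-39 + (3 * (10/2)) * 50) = -55/41949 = -0.00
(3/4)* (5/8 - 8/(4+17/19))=-751/992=-0.76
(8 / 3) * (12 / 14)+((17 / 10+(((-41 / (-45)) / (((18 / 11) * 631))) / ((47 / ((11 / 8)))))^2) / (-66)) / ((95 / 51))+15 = 17.27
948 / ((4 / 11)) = 2607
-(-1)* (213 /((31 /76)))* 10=5221.94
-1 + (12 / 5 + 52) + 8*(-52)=-1813 / 5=-362.60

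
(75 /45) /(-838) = -5 /2514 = -0.00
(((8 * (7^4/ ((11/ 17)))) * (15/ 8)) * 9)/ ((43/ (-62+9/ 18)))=-677766285/ 946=-716454.85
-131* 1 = -131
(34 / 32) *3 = 51 / 16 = 3.19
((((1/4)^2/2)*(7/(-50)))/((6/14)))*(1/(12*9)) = -49/518400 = -0.00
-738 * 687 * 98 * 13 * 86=-55549605384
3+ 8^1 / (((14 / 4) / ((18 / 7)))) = 435 / 49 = 8.88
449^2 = 201601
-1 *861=-861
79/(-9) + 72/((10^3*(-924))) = -3041527/346500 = -8.78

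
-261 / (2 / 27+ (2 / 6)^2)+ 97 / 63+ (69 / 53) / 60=-94015463 / 66780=-1407.84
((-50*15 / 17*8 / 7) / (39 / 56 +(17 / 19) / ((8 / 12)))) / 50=-6080 / 12291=-0.49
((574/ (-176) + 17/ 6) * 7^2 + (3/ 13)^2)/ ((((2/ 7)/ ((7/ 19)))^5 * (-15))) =4.97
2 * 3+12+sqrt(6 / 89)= sqrt(534) / 89+18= 18.26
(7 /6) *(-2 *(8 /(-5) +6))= -154 /15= -10.27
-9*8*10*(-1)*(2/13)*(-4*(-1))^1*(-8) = -46080/13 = -3544.62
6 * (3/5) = 18/5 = 3.60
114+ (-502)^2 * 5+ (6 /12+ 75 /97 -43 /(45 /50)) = 2200112767 /1746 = 1260087.50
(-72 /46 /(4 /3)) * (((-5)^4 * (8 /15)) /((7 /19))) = -171000 /161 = -1062.11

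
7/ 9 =0.78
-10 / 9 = -1.11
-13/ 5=-2.60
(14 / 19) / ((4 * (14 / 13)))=13 / 76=0.17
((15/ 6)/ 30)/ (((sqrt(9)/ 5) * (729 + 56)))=1/ 5652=0.00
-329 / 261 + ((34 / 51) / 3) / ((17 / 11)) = -4955 / 4437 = -1.12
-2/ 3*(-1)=2/ 3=0.67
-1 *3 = -3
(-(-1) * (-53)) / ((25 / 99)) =-5247 / 25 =-209.88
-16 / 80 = -1 / 5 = -0.20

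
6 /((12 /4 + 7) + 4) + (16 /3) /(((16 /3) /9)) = 66 /7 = 9.43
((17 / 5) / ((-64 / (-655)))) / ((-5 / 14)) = -97.43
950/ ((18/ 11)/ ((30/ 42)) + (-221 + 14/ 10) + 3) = -52250/ 11787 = -4.43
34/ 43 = 0.79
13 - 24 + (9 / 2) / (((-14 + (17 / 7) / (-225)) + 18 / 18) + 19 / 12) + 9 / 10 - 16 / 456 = -432063061 / 41036010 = -10.53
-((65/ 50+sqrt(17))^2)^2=-4642361/ 10000 - 24297 * sqrt(17)/ 250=-864.95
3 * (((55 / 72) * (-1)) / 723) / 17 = -55 / 294984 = -0.00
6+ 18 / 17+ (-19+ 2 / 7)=-1387 / 119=-11.66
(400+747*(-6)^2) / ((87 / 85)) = 26664.60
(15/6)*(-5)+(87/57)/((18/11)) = -1978/171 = -11.57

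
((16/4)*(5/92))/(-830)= -1/3818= -0.00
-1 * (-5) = 5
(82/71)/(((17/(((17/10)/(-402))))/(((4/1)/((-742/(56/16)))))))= 41/7563630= 0.00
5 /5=1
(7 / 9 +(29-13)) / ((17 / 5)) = 755 / 153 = 4.93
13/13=1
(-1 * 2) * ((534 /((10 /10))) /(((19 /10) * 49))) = -10680 /931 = -11.47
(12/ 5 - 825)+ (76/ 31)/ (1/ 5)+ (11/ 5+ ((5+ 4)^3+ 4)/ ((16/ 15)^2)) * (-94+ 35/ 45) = -21810302281/ 357120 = -61072.76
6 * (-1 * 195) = -1170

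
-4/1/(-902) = 2/451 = 0.00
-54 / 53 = -1.02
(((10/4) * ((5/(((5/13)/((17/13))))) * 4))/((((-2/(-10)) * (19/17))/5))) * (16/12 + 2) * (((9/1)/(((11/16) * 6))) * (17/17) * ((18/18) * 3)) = 82966.51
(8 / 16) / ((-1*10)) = -1 / 20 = -0.05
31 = 31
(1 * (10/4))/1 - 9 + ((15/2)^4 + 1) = 50537/16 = 3158.56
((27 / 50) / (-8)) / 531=-3 / 23600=-0.00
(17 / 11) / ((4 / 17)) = 289 / 44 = 6.57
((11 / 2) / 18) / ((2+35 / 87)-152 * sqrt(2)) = -0.00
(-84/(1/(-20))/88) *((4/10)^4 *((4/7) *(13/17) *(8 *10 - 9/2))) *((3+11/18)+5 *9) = 439712/561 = 783.80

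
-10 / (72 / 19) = -95 / 36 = -2.64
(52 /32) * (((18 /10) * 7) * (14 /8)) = 5733 /160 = 35.83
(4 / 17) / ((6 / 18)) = 12 / 17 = 0.71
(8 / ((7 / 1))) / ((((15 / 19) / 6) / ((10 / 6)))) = 304 / 21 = 14.48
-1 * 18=-18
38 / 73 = 0.52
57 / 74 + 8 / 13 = 1333 / 962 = 1.39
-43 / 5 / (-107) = 43 / 535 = 0.08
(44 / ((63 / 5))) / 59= 220 / 3717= 0.06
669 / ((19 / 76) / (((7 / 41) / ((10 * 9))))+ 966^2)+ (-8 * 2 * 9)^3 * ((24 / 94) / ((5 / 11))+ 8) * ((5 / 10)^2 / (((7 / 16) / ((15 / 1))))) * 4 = -1255969384279331774 / 1432907847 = -876517905.12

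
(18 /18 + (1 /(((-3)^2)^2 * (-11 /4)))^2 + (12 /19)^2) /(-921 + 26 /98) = -19644868369 /12929841405756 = -0.00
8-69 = -61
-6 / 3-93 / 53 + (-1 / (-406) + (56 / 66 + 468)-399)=46934537 / 710094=66.10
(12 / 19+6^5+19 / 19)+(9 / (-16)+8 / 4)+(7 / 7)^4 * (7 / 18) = 21284597 / 2736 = 7779.46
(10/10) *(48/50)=24/25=0.96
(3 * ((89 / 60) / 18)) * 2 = 89 / 180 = 0.49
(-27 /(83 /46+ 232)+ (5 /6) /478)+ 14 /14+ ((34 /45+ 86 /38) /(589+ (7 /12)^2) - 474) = -10939367811257 /23122317900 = -473.11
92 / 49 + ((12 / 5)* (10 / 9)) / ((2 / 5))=1256 / 147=8.54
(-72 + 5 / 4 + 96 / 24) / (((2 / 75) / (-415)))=8310375 / 8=1038796.88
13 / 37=0.35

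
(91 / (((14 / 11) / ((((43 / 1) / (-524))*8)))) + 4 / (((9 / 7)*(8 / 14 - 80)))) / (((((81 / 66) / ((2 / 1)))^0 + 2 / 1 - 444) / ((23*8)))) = 1416582512 / 72271521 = 19.60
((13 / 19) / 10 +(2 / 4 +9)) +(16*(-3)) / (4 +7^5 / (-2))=9.57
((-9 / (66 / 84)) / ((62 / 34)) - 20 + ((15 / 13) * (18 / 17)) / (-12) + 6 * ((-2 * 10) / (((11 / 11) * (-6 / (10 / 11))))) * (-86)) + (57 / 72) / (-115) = -1590.03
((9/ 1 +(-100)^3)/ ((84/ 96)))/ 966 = -3999964/ 3381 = -1183.07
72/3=24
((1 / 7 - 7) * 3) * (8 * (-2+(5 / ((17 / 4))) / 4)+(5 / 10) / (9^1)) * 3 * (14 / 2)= 99816 / 17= 5871.53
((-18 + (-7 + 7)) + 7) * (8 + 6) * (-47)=7238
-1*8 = -8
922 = 922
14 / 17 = 0.82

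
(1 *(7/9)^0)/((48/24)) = 1/2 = 0.50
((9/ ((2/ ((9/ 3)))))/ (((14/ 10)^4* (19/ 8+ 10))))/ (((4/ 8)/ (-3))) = -45000/ 26411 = -1.70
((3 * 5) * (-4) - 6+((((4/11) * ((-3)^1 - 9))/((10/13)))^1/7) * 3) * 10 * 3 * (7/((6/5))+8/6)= -14712.70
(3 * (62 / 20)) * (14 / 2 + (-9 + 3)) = 93 / 10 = 9.30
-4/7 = -0.57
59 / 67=0.88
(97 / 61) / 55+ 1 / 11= 402 / 3355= 0.12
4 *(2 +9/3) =20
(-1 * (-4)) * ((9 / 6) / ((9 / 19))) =38 / 3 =12.67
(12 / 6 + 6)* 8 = 64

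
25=25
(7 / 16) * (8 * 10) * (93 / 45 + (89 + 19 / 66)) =70343 / 22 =3197.41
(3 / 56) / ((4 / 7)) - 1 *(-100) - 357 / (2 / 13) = -71053 / 32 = -2220.41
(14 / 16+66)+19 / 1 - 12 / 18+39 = 124.21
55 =55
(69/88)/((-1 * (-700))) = 69/61600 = 0.00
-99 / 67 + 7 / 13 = -818 / 871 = -0.94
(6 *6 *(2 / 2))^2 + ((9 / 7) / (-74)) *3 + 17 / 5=3365311 / 2590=1299.35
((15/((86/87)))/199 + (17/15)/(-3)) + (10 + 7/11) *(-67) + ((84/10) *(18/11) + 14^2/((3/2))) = -4816226237/8471430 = -568.53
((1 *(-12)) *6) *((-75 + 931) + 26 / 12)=-61788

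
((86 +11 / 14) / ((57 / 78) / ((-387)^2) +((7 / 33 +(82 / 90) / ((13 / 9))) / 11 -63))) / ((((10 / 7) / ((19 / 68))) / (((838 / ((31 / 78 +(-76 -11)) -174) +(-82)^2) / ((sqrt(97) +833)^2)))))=-365335276056718837545 / 139765669032347266056704 +51590171925022185* sqrt(97) / 8221509943079250944512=-0.00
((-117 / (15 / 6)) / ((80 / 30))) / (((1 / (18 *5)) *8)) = -3159 / 16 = -197.44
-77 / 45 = -1.71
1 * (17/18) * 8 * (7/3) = 476/27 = 17.63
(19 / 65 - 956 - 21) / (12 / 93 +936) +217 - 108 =101819317 / 943150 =107.96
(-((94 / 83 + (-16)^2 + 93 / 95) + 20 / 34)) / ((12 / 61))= -2115321583 / 1608540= -1315.06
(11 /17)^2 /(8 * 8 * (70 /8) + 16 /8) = 121 /162418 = 0.00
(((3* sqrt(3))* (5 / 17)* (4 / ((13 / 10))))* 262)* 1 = 157200* sqrt(3) / 221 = 1232.03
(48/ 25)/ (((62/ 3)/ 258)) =18576/ 775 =23.97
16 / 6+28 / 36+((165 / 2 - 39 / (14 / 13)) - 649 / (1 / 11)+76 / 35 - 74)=-2255746 / 315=-7161.10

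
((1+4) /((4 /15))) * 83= 6225 /4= 1556.25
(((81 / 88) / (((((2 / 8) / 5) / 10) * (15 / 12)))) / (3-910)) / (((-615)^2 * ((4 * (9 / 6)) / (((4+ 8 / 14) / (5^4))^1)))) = -192 / 366872996875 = -0.00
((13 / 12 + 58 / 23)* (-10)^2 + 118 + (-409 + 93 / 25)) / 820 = 126317 / 1414500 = 0.09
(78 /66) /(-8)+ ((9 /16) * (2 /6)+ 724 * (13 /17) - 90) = 1387351 /2992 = 463.69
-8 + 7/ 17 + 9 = 24/ 17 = 1.41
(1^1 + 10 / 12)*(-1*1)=-11 / 6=-1.83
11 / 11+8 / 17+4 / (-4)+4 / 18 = 106 / 153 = 0.69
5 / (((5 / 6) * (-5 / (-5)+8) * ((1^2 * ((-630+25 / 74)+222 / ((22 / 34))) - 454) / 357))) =-193732 / 602825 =-0.32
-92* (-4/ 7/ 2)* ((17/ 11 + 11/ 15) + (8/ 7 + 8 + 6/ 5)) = 2682352/ 8085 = 331.77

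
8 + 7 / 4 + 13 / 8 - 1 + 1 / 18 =751 / 72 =10.43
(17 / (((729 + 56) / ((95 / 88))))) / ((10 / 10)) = 323 / 13816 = 0.02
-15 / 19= -0.79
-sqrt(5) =-2.24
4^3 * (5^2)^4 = 25000000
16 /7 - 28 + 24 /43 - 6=-9378 /301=-31.16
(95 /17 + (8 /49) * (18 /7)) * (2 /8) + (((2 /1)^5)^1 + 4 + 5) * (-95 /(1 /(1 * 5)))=-19473.50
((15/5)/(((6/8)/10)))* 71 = 2840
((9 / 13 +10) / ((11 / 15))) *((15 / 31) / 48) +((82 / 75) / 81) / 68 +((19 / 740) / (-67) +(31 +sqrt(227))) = sqrt(227) +565591420829681 / 18158896126800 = 46.21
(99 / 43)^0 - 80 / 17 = -63 / 17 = -3.71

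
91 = 91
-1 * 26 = -26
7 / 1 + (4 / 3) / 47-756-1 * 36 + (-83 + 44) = -116180 / 141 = -823.97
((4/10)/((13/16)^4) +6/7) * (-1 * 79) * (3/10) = -210258579/4998175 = -42.07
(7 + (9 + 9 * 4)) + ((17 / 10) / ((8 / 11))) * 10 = 603 / 8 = 75.38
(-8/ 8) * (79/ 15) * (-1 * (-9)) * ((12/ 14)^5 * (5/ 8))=-230364/ 16807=-13.71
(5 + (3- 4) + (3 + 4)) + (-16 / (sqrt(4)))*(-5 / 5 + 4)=-13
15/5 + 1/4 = 13/4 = 3.25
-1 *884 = -884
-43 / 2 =-21.50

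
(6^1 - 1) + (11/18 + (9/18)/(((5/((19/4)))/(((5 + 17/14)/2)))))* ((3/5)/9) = 777037/151200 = 5.14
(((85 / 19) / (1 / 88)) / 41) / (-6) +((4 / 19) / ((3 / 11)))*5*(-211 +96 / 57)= -11981200 / 14801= -809.49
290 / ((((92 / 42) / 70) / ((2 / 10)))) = 42630 / 23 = 1853.48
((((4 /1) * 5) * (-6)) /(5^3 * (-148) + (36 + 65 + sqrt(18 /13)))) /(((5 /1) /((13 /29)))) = 104 * sqrt(26) /14180360695 + 8291816 /14180360695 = 0.00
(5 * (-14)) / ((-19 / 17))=1190 / 19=62.63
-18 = -18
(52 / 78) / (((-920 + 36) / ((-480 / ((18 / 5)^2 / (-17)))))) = -500 / 1053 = -0.47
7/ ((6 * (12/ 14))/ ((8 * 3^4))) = 882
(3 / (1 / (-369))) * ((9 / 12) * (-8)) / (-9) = -738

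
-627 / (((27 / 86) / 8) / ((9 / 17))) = -143792 / 17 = -8458.35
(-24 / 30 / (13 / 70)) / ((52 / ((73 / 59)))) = -1022 / 9971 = -0.10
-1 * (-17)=17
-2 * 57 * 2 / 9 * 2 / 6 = -76 / 9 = -8.44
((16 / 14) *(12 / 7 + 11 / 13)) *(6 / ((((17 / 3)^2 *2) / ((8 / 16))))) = 0.14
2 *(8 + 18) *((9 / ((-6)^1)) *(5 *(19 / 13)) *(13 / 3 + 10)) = -8170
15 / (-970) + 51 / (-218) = -2637 / 10573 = -0.25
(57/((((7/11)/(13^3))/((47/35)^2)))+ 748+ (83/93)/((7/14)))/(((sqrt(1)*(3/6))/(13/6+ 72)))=25239626194217/478485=52749043.74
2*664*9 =11952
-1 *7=-7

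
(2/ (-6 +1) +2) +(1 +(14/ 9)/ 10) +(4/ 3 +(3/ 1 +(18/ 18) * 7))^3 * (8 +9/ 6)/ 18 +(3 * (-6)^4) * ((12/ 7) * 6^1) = 346679966/ 8505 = 40761.90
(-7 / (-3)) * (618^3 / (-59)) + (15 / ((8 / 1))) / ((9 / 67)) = -13217606027 / 1416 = -9334467.53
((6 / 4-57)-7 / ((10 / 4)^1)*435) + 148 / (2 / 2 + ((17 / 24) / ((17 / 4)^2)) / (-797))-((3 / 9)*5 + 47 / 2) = -140305652 / 121935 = -1150.66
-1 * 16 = -16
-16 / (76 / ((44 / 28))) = -44 / 133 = -0.33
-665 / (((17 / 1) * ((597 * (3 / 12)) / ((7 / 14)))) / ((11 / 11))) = -1330 / 10149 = -0.13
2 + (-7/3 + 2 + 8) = 29/3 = 9.67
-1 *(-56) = 56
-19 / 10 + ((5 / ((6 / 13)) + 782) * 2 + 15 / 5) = 47603 / 30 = 1586.77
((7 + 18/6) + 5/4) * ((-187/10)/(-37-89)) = 187/112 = 1.67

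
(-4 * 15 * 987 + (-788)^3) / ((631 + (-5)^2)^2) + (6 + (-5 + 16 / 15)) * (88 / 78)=-71422607629 / 62936640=-1134.83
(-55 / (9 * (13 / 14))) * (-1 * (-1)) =-770 / 117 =-6.58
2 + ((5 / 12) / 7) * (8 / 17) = 724 / 357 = 2.03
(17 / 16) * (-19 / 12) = -323 / 192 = -1.68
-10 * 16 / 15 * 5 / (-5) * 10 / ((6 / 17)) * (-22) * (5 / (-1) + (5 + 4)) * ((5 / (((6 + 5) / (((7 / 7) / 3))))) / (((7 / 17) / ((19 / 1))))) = -35142400 / 189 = -185938.62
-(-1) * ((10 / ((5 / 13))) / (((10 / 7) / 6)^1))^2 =298116 / 25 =11924.64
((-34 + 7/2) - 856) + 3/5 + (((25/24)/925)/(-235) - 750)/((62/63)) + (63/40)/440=-1563613310913/948798400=-1647.99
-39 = -39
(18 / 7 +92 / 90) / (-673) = -1132 / 211995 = -0.01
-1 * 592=-592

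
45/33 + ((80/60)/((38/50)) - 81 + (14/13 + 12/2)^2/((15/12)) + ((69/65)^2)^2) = -409034019133/11192341875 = -36.55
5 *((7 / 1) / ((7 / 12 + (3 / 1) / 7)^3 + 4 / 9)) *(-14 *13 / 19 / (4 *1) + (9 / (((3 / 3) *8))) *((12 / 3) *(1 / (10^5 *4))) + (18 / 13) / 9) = -28705251489579 / 541886507500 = -52.97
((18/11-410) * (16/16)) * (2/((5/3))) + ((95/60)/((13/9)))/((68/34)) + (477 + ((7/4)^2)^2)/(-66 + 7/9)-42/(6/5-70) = -2293123972641/4620112640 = -496.34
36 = 36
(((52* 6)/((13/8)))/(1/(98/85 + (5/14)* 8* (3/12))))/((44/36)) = 174528/595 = 293.32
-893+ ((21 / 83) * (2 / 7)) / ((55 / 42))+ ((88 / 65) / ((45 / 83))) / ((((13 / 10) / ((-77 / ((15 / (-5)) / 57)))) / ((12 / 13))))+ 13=10314605668 / 6017583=1714.08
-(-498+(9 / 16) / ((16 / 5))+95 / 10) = 488.32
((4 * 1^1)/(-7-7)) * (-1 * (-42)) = -12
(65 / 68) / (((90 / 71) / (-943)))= -711.10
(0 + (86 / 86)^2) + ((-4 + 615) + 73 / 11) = 6805 / 11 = 618.64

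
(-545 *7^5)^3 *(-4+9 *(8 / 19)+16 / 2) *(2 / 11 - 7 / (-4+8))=1962053845985863994361375 / 209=9387817444908440164408.49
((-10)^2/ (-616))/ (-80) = 0.00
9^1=9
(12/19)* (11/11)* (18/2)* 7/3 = 252/19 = 13.26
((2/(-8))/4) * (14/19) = -7/152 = -0.05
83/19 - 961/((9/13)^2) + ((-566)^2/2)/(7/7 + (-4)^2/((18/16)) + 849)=-10865104933/5985171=-1815.34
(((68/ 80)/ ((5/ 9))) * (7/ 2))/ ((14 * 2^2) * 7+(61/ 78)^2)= 0.01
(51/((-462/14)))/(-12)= 17/132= 0.13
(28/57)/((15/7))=196/855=0.23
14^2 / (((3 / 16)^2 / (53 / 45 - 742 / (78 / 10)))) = -2757723136 / 5265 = -523784.07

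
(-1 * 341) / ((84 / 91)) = -4433 / 12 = -369.42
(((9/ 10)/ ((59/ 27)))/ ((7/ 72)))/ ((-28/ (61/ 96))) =-44469/ 462560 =-0.10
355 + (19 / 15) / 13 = 69244 / 195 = 355.10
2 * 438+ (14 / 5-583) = 1479 / 5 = 295.80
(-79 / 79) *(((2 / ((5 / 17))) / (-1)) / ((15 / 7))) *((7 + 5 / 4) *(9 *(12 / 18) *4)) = 15708 / 25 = 628.32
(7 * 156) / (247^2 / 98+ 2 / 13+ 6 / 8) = 2782416 / 1588537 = 1.75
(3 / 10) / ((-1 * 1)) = -3 / 10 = -0.30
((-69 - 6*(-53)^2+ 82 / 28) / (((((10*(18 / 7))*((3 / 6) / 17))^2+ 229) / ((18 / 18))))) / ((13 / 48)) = -11501046312 / 42262597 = -272.13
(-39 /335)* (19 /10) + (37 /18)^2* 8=9112279 /271350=33.58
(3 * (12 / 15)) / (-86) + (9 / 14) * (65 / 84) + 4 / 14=63653 / 84280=0.76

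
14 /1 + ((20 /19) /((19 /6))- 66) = -18652 /361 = -51.67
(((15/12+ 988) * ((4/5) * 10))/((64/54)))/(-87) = -35613/464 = -76.75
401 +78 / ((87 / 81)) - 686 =-6159 / 29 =-212.38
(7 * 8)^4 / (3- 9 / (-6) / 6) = 39337984 / 13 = 3025998.77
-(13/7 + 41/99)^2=-2477476/480249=-5.16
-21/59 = -0.36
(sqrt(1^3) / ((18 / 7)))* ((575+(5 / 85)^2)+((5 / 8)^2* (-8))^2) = 75711223 / 332928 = 227.41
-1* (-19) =19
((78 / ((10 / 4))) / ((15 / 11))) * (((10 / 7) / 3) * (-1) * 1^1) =-1144 / 105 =-10.90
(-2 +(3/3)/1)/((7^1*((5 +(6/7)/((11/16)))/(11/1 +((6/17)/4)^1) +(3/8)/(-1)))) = -2552/3365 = -0.76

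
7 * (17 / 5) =119 / 5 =23.80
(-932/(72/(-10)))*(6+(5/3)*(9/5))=1165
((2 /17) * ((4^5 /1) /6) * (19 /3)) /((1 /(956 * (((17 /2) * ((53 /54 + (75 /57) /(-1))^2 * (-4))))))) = -57585891328 /124659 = -461947.32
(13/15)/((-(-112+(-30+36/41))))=533/86790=0.01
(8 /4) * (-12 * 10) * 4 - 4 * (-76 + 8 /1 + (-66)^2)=-18112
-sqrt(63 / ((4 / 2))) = -3 * sqrt(14) / 2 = -5.61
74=74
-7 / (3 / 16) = -112 / 3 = -37.33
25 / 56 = 0.45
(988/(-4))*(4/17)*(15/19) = -780/17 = -45.88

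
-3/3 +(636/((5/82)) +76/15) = 156517/15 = 10434.47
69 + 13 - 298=-216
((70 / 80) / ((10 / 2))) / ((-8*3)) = -7 / 960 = -0.01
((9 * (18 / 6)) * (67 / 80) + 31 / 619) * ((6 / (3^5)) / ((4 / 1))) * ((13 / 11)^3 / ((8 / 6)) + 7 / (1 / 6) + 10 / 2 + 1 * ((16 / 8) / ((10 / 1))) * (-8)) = 1393277983253 / 213552028800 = 6.52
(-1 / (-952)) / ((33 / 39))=13 / 10472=0.00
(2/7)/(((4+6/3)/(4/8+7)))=0.36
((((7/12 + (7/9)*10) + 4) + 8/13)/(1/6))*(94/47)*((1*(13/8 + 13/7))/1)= 30365/56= 542.23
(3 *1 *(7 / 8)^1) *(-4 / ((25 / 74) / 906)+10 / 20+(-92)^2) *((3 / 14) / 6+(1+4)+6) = -104868729 / 1600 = -65542.96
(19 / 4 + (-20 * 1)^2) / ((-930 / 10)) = -4.35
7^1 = 7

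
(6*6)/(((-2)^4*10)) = 9/40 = 0.22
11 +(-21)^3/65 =-8546/65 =-131.48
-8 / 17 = -0.47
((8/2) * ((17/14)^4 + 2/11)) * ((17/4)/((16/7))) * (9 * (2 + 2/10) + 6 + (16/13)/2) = 29059488407/62782720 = 462.86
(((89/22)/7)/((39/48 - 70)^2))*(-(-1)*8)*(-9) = -91136/10484397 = -0.01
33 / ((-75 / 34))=-14.96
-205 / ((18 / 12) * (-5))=82 / 3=27.33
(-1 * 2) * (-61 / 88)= 61 / 44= 1.39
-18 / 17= -1.06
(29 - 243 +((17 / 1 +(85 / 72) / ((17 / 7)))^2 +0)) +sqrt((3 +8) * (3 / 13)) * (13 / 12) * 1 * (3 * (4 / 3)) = sqrt(429) / 3 +475705 / 5184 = 98.67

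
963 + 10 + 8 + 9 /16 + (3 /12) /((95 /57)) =78537 /80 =981.71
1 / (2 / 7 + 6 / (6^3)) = 252 / 79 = 3.19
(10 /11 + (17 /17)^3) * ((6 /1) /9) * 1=14 /11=1.27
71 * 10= 710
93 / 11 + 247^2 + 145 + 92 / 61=41041019 / 671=61163.96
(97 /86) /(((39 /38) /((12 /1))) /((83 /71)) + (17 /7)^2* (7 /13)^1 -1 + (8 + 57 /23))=1280656468 /14450863757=0.09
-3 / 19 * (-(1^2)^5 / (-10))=-3 / 190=-0.02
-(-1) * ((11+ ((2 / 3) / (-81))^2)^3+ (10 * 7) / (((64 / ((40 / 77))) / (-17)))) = 11970527293904438483 / 9059209812164556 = 1321.37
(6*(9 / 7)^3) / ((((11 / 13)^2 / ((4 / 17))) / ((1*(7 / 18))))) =164268 / 100793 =1.63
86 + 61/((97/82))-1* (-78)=20910/97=215.57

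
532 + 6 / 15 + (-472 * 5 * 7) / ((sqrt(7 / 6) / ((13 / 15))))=2662 / 5 - 6136 * sqrt(42) / 3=-12722.87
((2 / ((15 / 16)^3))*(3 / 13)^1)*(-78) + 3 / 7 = -113563 / 2625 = -43.26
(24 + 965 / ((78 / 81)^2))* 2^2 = 719709 / 169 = 4258.63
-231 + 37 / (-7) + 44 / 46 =-37888 / 161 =-235.33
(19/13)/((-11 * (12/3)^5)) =-0.00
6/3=2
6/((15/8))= 16/5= 3.20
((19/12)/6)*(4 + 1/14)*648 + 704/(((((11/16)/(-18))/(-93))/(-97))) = -2327841261/14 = -166274375.79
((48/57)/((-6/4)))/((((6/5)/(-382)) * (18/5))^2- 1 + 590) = -0.00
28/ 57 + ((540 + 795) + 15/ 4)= 305347/ 228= 1339.24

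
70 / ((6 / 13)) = 455 / 3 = 151.67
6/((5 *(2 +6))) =3/20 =0.15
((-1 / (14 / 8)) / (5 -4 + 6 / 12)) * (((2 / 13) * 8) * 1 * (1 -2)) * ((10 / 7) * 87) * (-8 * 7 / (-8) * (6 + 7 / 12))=733120 / 273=2685.42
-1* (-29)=29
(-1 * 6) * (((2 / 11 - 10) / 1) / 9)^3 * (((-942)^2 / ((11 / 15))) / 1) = 9425780.29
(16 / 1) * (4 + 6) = 160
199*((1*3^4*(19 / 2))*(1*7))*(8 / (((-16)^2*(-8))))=-2143827 / 512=-4187.16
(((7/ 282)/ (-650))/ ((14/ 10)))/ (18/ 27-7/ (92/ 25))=23/ 1041755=0.00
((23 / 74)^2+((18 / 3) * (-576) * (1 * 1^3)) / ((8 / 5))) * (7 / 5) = -82793417 / 27380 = -3023.86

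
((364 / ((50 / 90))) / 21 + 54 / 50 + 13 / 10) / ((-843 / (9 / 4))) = -5037 / 56200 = -0.09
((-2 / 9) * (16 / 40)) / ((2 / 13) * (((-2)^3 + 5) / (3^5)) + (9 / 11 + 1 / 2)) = -10296 / 152465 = -0.07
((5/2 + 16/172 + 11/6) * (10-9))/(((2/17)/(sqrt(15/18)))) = 34.35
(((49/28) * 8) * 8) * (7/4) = 196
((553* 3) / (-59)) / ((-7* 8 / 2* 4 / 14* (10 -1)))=553 / 1416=0.39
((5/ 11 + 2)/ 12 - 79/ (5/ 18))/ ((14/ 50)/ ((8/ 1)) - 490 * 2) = 69470/ 239547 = 0.29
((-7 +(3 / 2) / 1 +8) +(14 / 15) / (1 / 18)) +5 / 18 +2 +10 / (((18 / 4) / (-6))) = 371 / 45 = 8.24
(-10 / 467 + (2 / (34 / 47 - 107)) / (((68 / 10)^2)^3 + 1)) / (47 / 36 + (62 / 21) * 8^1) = -432120902943520 / 502975171838656077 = -0.00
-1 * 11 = -11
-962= -962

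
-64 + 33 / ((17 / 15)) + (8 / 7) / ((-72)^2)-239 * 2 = -39549367 / 77112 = -512.88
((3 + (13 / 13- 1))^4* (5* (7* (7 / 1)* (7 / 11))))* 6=833490 / 11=75771.82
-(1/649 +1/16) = -665/10384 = -0.06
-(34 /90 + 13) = -602 /45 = -13.38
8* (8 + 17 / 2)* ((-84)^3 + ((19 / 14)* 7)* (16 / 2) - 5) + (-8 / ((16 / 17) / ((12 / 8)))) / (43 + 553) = -186494493555 / 2384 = -78227556.02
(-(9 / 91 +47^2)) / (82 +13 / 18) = -3618504 / 135499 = -26.71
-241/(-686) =241/686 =0.35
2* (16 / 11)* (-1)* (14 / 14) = -32 / 11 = -2.91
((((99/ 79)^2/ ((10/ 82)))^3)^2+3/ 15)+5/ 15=12631263092178855724338784248250123/ 2769914579609725939755046875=4560163.40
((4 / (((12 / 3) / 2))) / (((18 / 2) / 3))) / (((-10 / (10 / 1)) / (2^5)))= -21.33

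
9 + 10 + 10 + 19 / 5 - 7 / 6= 949 / 30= 31.63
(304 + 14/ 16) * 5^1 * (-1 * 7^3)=-4182885/ 8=-522860.62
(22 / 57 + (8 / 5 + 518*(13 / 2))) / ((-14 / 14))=-960161 / 285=-3368.99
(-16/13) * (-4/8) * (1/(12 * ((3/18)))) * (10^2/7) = 400/91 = 4.40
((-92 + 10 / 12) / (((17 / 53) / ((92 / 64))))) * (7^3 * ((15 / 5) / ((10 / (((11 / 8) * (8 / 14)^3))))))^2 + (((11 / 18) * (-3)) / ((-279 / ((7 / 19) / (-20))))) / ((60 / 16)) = -284759.83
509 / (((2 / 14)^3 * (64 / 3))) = 523761 / 64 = 8183.77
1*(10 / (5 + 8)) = 10 / 13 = 0.77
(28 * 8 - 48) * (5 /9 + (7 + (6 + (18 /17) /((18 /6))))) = 374528 /153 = 2447.90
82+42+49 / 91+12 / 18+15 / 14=68947 / 546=126.28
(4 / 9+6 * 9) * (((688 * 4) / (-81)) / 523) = -1348480 / 381267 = -3.54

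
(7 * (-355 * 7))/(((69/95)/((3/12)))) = -5987.41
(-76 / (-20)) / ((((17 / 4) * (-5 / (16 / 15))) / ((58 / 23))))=-70528 / 146625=-0.48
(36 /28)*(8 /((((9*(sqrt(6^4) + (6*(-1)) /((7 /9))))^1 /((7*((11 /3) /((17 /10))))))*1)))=0.61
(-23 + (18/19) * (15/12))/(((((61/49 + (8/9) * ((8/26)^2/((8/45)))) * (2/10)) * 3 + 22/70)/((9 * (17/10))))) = -1050337197/4233200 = -248.12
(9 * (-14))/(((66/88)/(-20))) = 3360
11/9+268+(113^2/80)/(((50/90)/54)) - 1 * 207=28037803/1800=15576.56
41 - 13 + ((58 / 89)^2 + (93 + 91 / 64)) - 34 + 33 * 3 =95227691 / 506944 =187.85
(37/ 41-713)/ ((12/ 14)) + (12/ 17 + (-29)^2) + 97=75224/ 697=107.93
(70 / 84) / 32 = 5 / 192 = 0.03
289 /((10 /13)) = 3757 /10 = 375.70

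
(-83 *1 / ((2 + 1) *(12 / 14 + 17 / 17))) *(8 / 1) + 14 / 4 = -9023 / 78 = -115.68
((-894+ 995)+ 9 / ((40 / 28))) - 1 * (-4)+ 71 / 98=27446 / 245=112.02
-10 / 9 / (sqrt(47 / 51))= -10 * sqrt(2397) / 423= -1.16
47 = 47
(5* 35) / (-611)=-0.29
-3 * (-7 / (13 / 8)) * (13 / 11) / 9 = 1.70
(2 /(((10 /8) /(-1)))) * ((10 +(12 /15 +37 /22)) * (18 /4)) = -24714 /275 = -89.87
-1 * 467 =-467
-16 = -16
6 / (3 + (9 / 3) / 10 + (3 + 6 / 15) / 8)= 240 / 149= 1.61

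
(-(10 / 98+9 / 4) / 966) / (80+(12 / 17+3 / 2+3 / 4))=-7837 / 267011094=-0.00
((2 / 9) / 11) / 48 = 1 / 2376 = 0.00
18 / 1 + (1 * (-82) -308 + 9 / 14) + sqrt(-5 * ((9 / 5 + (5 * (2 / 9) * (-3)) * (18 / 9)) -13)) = -5199 / 14 + 2 * sqrt(201) / 3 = -361.91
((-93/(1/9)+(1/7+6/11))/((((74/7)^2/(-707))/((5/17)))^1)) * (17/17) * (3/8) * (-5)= -351502725/120472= -2917.71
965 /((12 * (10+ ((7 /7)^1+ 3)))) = 965 /168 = 5.74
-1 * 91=-91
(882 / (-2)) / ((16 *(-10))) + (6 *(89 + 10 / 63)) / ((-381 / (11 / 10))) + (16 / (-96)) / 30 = 102943 / 85344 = 1.21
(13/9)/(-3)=-13/27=-0.48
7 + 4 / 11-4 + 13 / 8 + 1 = 527 / 88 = 5.99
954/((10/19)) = 9063/5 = 1812.60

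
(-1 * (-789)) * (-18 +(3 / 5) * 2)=-13255.20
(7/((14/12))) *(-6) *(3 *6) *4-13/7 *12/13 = -18156/7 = -2593.71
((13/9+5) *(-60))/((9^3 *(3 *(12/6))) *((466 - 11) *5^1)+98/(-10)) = -5800/149262603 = -0.00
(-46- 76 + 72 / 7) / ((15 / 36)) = -9384 / 35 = -268.11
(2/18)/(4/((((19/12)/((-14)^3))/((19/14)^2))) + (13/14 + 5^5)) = -0.00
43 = 43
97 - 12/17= 1637/17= 96.29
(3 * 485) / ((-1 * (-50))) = 291 / 10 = 29.10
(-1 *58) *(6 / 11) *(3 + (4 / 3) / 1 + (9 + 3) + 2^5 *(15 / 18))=-1360.36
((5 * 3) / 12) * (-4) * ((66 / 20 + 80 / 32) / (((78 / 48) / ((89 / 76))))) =-5162 / 247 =-20.90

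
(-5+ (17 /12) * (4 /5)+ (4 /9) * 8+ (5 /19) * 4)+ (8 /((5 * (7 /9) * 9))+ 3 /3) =11791 /5985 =1.97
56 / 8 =7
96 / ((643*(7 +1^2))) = 12 / 643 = 0.02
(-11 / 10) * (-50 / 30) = 11 / 6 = 1.83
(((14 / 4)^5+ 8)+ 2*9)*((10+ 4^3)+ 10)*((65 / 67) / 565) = 4815447 / 60568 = 79.50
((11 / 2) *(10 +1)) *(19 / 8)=2299 / 16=143.69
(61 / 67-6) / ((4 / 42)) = -7161 / 134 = -53.44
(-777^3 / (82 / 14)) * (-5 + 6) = -3283682031 / 41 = -80089805.63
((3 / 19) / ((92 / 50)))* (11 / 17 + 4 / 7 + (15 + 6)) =99150 / 52003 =1.91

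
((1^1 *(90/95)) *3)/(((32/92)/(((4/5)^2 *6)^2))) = 1430784/11875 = 120.49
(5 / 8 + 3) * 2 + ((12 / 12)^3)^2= 33 / 4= 8.25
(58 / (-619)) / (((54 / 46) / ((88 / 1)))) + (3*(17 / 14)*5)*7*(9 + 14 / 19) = 783974879 / 635094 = 1234.42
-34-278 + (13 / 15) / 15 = -70187 / 225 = -311.94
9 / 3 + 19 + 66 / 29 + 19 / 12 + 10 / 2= 10739 / 348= 30.86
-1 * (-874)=874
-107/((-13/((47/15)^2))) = 236363/2925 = 80.81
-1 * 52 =-52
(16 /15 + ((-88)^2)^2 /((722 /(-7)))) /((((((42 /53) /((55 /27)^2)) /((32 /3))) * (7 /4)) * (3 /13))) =-80413309.56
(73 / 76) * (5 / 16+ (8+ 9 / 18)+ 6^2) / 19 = 52341 / 23104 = 2.27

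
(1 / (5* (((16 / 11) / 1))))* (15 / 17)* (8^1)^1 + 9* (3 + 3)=54.97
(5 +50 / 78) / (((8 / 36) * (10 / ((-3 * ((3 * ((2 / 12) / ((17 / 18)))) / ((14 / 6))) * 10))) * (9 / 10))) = -19.20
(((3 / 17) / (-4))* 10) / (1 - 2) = 15 / 34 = 0.44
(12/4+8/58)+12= 439/29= 15.14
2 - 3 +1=0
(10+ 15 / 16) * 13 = 2275 / 16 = 142.19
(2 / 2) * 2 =2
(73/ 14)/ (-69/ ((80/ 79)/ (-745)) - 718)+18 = 100890170/ 5604977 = 18.00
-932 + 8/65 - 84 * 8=-104252/65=-1603.88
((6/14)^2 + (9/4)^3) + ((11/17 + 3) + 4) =1024729/53312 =19.22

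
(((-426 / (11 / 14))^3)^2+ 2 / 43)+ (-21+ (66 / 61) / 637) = 75190596749129509735093896977 / 2960014468411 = 25402104466568183.27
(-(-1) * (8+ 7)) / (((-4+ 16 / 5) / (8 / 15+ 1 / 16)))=-715 / 64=-11.17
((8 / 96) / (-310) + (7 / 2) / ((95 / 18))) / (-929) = -46853 / 65661720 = -0.00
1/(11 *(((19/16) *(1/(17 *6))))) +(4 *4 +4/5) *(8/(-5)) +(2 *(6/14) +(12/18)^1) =-17.55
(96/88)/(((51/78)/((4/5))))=1248/935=1.33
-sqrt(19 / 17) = -sqrt(323) / 17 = -1.06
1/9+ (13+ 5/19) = 2287/171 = 13.37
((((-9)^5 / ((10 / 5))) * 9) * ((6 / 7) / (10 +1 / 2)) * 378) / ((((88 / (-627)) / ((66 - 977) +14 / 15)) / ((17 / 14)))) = -63268248214611 / 980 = -64559436953.68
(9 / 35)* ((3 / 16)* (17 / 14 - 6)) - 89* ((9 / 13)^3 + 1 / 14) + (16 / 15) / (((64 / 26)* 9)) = -16775385287 / 465060960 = -36.07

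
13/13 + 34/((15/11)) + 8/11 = 4399/165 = 26.66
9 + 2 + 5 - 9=7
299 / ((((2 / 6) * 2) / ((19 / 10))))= 17043 / 20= 852.15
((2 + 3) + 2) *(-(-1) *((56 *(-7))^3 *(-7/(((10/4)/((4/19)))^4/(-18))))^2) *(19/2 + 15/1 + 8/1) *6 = 263839633689773294061241761792/1326840862578125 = 198847986319262.38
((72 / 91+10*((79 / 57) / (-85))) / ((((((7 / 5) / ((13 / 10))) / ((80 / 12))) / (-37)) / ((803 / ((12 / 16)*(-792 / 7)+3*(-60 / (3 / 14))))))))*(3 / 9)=41.64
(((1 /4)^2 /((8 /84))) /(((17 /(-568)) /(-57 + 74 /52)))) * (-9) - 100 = -1151015 /104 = -11067.45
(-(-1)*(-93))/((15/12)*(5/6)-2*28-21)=2232/1823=1.22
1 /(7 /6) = 0.86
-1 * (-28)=28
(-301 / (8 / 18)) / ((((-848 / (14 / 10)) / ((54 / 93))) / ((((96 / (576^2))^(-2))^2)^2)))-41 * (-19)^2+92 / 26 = 1411018795852754940355093348654343 / 106795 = 13212405036310266776113990000.00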